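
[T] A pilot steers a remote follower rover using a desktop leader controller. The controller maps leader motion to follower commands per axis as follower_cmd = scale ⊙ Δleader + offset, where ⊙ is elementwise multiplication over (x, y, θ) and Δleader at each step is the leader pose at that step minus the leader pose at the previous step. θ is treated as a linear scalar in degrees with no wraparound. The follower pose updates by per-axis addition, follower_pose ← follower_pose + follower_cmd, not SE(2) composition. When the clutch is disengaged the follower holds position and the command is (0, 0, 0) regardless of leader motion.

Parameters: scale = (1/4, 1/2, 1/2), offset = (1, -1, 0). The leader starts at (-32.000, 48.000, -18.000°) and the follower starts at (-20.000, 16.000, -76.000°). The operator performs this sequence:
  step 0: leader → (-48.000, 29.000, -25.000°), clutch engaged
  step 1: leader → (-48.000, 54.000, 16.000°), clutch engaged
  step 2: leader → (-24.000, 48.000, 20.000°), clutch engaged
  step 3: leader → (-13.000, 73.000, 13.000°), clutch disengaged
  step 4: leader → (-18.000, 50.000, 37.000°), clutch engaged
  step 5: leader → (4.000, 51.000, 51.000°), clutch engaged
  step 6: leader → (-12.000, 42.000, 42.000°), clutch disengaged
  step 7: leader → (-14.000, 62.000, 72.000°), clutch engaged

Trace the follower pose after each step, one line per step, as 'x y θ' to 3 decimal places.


-23.000 5.500 -79.500
-22.000 17.000 -59.000
-15.000 13.000 -57.000
-15.000 13.000 -57.000
-15.250 0.500 -45.000
-8.750 0.000 -38.000
-8.750 0.000 -38.000
-8.250 9.000 -23.000

step 0: Δleader=(-16.000, -19.000, -7.000°), engaged; cmd=(-3.000, -10.500, -3.500°) → follower=(-23.000, 5.500, -79.500°)
step 1: Δleader=(0.000, 25.000, 41.000°), engaged; cmd=(1.000, 11.500, 20.500°) → follower=(-22.000, 17.000, -59.000°)
step 2: Δleader=(24.000, -6.000, 4.000°), engaged; cmd=(7.000, -4.000, 2.000°) → follower=(-15.000, 13.000, -57.000°)
step 3: Δleader=(11.000, 25.000, -7.000°), disengaged; cmd=(0,0,0) → follower holds at (-15.000, 13.000, -57.000°)
step 4: Δleader=(-5.000, -23.000, 24.000°), engaged; cmd=(-0.250, -12.500, 12.000°) → follower=(-15.250, 0.500, -45.000°)
step 5: Δleader=(22.000, 1.000, 14.000°), engaged; cmd=(6.500, -0.500, 7.000°) → follower=(-8.750, 0.000, -38.000°)
step 6: Δleader=(-16.000, -9.000, -9.000°), disengaged; cmd=(0,0,0) → follower holds at (-8.750, 0.000, -38.000°)
step 7: Δleader=(-2.000, 20.000, 30.000°), engaged; cmd=(0.500, 9.000, 15.000°) → follower=(-8.250, 9.000, -23.000°)


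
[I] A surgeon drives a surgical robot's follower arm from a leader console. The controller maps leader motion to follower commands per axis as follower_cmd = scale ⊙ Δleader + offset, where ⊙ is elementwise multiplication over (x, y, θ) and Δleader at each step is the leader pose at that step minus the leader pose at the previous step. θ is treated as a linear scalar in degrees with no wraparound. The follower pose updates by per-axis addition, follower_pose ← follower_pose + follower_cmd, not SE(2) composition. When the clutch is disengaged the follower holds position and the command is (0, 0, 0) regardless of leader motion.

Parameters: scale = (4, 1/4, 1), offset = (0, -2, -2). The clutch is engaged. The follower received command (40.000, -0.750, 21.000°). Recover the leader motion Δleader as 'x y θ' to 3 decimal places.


axis x: (40.000 − 0) / (4) = 10.000
axis y: (-0.750 − -2) / (1/4) = 5.000
axis θ: (21.000 − -2) / (1) = 23.000

10.000 5.000 23.000


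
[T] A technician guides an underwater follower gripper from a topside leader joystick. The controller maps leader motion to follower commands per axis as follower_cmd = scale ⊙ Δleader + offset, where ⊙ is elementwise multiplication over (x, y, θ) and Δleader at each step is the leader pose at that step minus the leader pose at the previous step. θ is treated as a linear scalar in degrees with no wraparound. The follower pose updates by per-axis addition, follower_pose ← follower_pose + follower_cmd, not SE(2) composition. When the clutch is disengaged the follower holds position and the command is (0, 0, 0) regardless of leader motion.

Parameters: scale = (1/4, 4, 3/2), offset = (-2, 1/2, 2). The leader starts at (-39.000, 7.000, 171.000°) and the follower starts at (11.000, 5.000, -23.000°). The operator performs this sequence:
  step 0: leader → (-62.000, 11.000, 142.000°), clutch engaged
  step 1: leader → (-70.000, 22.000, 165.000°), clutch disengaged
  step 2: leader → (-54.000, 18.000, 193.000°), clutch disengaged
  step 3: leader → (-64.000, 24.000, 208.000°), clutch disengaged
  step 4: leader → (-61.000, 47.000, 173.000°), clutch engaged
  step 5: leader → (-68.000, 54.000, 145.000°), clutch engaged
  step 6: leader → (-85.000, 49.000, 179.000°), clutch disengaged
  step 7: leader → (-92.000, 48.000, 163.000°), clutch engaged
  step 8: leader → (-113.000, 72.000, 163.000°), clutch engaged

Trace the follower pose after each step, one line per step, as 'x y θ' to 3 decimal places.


step 0: Δleader=(-23.000, 4.000, -29.000°), engaged; cmd=(-7.750, 16.500, -41.500°) → follower=(3.250, 21.500, -64.500°)
step 1: Δleader=(-8.000, 11.000, 23.000°), disengaged; cmd=(0,0,0) → follower holds at (3.250, 21.500, -64.500°)
step 2: Δleader=(16.000, -4.000, 28.000°), disengaged; cmd=(0,0,0) → follower holds at (3.250, 21.500, -64.500°)
step 3: Δleader=(-10.000, 6.000, 15.000°), disengaged; cmd=(0,0,0) → follower holds at (3.250, 21.500, -64.500°)
step 4: Δleader=(3.000, 23.000, -35.000°), engaged; cmd=(-1.250, 92.500, -50.500°) → follower=(2.000, 114.000, -115.000°)
step 5: Δleader=(-7.000, 7.000, -28.000°), engaged; cmd=(-3.750, 28.500, -40.000°) → follower=(-1.750, 142.500, -155.000°)
step 6: Δleader=(-17.000, -5.000, 34.000°), disengaged; cmd=(0,0,0) → follower holds at (-1.750, 142.500, -155.000°)
step 7: Δleader=(-7.000, -1.000, -16.000°), engaged; cmd=(-3.750, -3.500, -22.000°) → follower=(-5.500, 139.000, -177.000°)
step 8: Δleader=(-21.000, 24.000, 0.000°), engaged; cmd=(-7.250, 96.500, 2.000°) → follower=(-12.750, 235.500, -175.000°)

3.250 21.500 -64.500
3.250 21.500 -64.500
3.250 21.500 -64.500
3.250 21.500 -64.500
2.000 114.000 -115.000
-1.750 142.500 -155.000
-1.750 142.500 -155.000
-5.500 139.000 -177.000
-12.750 235.500 -175.000


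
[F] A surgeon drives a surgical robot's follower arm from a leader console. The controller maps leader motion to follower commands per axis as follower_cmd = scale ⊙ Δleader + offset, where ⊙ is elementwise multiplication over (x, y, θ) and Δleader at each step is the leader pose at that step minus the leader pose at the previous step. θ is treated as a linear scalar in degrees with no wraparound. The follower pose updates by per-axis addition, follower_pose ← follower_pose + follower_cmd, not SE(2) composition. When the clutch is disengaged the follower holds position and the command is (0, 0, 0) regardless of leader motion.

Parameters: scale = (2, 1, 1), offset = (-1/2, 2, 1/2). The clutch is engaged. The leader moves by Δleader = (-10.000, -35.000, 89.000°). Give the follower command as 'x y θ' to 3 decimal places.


axis x: 2·-10.000 + -1/2 = -20.500
axis y: 1·-35.000 + 2 = -33.000
axis θ: 1·89.000 + 1/2 = 89.500

-20.500 -33.000 89.500


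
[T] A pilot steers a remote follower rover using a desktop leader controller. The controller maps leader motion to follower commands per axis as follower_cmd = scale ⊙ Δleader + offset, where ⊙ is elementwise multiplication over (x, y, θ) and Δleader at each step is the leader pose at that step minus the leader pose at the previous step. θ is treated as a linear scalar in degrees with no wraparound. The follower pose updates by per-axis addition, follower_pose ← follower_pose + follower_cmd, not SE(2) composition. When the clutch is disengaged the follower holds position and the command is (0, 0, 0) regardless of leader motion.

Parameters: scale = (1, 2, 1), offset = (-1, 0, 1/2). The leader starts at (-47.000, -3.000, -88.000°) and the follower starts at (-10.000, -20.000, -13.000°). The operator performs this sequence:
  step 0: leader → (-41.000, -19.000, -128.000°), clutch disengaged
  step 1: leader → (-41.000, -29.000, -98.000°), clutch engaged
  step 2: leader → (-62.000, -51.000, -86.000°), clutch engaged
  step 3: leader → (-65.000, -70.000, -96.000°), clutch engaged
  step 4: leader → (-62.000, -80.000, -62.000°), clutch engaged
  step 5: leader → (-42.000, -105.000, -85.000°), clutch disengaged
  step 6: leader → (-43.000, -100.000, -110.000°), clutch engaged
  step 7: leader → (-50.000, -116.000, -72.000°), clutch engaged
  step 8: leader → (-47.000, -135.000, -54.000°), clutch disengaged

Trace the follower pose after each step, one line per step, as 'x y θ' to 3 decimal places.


-10.000 -20.000 -13.000
-11.000 -40.000 17.500
-33.000 -84.000 30.000
-37.000 -122.000 20.500
-35.000 -142.000 55.000
-35.000 -142.000 55.000
-37.000 -132.000 30.500
-45.000 -164.000 69.000
-45.000 -164.000 69.000

step 0: Δleader=(6.000, -16.000, -40.000°), disengaged; cmd=(0,0,0) → follower holds at (-10.000, -20.000, -13.000°)
step 1: Δleader=(0.000, -10.000, 30.000°), engaged; cmd=(-1.000, -20.000, 30.500°) → follower=(-11.000, -40.000, 17.500°)
step 2: Δleader=(-21.000, -22.000, 12.000°), engaged; cmd=(-22.000, -44.000, 12.500°) → follower=(-33.000, -84.000, 30.000°)
step 3: Δleader=(-3.000, -19.000, -10.000°), engaged; cmd=(-4.000, -38.000, -9.500°) → follower=(-37.000, -122.000, 20.500°)
step 4: Δleader=(3.000, -10.000, 34.000°), engaged; cmd=(2.000, -20.000, 34.500°) → follower=(-35.000, -142.000, 55.000°)
step 5: Δleader=(20.000, -25.000, -23.000°), disengaged; cmd=(0,0,0) → follower holds at (-35.000, -142.000, 55.000°)
step 6: Δleader=(-1.000, 5.000, -25.000°), engaged; cmd=(-2.000, 10.000, -24.500°) → follower=(-37.000, -132.000, 30.500°)
step 7: Δleader=(-7.000, -16.000, 38.000°), engaged; cmd=(-8.000, -32.000, 38.500°) → follower=(-45.000, -164.000, 69.000°)
step 8: Δleader=(3.000, -19.000, 18.000°), disengaged; cmd=(0,0,0) → follower holds at (-45.000, -164.000, 69.000°)


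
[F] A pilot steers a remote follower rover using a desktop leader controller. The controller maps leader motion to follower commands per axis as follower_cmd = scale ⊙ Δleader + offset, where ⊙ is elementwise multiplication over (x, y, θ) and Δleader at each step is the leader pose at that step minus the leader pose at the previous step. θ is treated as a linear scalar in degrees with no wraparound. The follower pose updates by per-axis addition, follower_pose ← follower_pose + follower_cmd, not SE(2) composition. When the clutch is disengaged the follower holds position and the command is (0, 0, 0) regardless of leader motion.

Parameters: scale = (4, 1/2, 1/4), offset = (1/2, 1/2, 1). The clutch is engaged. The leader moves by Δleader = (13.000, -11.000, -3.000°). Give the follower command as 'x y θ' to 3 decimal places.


52.500 -5.000 0.250

axis x: 4·13.000 + 1/2 = 52.500
axis y: 1/2·-11.000 + 1/2 = -5.000
axis θ: 1/4·-3.000 + 1 = 0.250


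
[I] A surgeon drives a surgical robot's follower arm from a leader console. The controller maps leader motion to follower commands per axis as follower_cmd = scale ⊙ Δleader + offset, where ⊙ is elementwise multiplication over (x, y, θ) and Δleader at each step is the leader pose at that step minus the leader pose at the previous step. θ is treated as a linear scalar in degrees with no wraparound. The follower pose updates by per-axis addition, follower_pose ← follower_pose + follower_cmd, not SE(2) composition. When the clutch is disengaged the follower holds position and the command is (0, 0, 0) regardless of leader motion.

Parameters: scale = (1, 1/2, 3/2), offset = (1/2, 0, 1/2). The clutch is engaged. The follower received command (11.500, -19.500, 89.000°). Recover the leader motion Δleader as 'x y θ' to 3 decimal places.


11.000 -39.000 59.000

axis x: (11.500 − 1/2) / (1) = 11.000
axis y: (-19.500 − 0) / (1/2) = -39.000
axis θ: (89.000 − 1/2) / (3/2) = 59.000


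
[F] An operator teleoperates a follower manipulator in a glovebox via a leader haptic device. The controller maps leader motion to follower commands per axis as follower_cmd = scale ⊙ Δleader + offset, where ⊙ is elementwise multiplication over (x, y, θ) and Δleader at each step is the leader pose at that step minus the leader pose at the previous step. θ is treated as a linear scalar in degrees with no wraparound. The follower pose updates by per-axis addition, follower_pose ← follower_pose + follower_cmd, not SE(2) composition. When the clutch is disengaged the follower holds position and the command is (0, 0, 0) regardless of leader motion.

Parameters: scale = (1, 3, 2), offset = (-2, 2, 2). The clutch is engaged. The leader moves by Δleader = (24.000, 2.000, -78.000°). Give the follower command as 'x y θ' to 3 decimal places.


22.000 8.000 -154.000

axis x: 1·24.000 + -2 = 22.000
axis y: 3·2.000 + 2 = 8.000
axis θ: 2·-78.000 + 2 = -154.000


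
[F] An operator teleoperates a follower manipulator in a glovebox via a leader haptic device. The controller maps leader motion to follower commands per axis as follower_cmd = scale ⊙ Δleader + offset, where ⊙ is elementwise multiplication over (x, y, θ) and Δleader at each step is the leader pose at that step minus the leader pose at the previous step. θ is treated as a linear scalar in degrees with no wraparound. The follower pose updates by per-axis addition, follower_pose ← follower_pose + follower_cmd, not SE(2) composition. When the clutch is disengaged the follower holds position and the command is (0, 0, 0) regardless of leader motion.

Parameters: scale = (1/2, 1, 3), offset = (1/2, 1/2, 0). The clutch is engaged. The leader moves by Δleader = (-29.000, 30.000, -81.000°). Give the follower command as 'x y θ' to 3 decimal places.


-14.000 30.500 -243.000

axis x: 1/2·-29.000 + 1/2 = -14.000
axis y: 1·30.000 + 1/2 = 30.500
axis θ: 3·-81.000 + 0 = -243.000


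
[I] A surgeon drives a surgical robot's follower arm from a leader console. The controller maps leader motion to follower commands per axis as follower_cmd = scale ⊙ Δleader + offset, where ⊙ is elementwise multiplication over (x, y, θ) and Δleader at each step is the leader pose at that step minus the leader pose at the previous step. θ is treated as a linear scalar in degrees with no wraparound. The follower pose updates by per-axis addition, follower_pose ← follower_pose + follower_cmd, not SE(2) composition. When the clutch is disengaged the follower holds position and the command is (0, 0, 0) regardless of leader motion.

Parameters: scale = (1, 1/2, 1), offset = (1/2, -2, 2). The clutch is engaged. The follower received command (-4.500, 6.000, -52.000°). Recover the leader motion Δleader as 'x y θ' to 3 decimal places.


axis x: (-4.500 − 1/2) / (1) = -5.000
axis y: (6.000 − -2) / (1/2) = 16.000
axis θ: (-52.000 − 2) / (1) = -54.000

-5.000 16.000 -54.000


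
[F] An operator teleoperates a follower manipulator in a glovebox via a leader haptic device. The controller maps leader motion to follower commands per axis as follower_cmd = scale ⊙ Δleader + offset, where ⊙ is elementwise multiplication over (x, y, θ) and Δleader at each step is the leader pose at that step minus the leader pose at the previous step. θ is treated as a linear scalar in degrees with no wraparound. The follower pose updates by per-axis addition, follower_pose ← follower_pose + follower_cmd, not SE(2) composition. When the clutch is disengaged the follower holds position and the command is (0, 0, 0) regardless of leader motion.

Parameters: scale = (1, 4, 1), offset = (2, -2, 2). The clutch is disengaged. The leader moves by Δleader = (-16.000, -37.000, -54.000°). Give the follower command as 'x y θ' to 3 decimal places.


clutch disengaged → follower holds; cmd = (0, 0, 0)

0.000 0.000 0.000


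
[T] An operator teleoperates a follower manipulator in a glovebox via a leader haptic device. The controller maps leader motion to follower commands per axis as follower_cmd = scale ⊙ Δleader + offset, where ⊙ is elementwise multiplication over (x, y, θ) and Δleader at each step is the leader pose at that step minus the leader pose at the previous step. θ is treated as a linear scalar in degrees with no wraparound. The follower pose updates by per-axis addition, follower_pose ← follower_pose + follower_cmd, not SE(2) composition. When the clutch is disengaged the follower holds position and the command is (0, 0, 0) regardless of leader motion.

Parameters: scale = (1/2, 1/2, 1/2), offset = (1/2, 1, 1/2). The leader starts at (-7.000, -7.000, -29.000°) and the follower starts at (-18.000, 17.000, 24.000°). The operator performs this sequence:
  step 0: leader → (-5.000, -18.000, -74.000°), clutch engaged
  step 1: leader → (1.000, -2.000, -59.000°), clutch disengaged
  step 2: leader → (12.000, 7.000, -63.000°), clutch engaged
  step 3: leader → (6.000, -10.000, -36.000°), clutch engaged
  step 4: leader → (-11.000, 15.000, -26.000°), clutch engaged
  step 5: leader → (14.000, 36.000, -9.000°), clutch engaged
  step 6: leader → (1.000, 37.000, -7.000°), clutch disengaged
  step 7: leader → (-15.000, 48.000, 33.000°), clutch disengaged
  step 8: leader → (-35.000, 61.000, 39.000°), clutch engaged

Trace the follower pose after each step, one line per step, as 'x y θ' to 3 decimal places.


-16.500 12.500 2.000
-16.500 12.500 2.000
-10.500 18.000 0.500
-13.000 10.500 14.500
-21.000 24.000 20.000
-8.000 35.500 29.000
-8.000 35.500 29.000
-8.000 35.500 29.000
-17.500 43.000 32.500

step 0: Δleader=(2.000, -11.000, -45.000°), engaged; cmd=(1.500, -4.500, -22.000°) → follower=(-16.500, 12.500, 2.000°)
step 1: Δleader=(6.000, 16.000, 15.000°), disengaged; cmd=(0,0,0) → follower holds at (-16.500, 12.500, 2.000°)
step 2: Δleader=(11.000, 9.000, -4.000°), engaged; cmd=(6.000, 5.500, -1.500°) → follower=(-10.500, 18.000, 0.500°)
step 3: Δleader=(-6.000, -17.000, 27.000°), engaged; cmd=(-2.500, -7.500, 14.000°) → follower=(-13.000, 10.500, 14.500°)
step 4: Δleader=(-17.000, 25.000, 10.000°), engaged; cmd=(-8.000, 13.500, 5.500°) → follower=(-21.000, 24.000, 20.000°)
step 5: Δleader=(25.000, 21.000, 17.000°), engaged; cmd=(13.000, 11.500, 9.000°) → follower=(-8.000, 35.500, 29.000°)
step 6: Δleader=(-13.000, 1.000, 2.000°), disengaged; cmd=(0,0,0) → follower holds at (-8.000, 35.500, 29.000°)
step 7: Δleader=(-16.000, 11.000, 40.000°), disengaged; cmd=(0,0,0) → follower holds at (-8.000, 35.500, 29.000°)
step 8: Δleader=(-20.000, 13.000, 6.000°), engaged; cmd=(-9.500, 7.500, 3.500°) → follower=(-17.500, 43.000, 32.500°)


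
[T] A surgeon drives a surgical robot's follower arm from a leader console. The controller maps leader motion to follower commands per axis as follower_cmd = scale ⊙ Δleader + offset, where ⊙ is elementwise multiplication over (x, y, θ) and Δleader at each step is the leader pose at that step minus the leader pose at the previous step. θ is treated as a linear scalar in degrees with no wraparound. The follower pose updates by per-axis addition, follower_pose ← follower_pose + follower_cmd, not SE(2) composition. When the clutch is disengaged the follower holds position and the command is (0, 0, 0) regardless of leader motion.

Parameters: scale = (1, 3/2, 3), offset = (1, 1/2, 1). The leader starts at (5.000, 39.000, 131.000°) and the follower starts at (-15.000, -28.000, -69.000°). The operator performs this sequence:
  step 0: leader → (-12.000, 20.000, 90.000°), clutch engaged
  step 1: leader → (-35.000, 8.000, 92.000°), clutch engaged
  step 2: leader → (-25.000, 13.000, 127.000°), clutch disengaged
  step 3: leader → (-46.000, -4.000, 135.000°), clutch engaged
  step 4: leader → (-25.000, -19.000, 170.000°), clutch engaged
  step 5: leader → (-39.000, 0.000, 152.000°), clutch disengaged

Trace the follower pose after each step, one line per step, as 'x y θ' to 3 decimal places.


step 0: Δleader=(-17.000, -19.000, -41.000°), engaged; cmd=(-16.000, -28.000, -122.000°) → follower=(-31.000, -56.000, -191.000°)
step 1: Δleader=(-23.000, -12.000, 2.000°), engaged; cmd=(-22.000, -17.500, 7.000°) → follower=(-53.000, -73.500, -184.000°)
step 2: Δleader=(10.000, 5.000, 35.000°), disengaged; cmd=(0,0,0) → follower holds at (-53.000, -73.500, -184.000°)
step 3: Δleader=(-21.000, -17.000, 8.000°), engaged; cmd=(-20.000, -25.000, 25.000°) → follower=(-73.000, -98.500, -159.000°)
step 4: Δleader=(21.000, -15.000, 35.000°), engaged; cmd=(22.000, -22.000, 106.000°) → follower=(-51.000, -120.500, -53.000°)
step 5: Δleader=(-14.000, 19.000, -18.000°), disengaged; cmd=(0,0,0) → follower holds at (-51.000, -120.500, -53.000°)

-31.000 -56.000 -191.000
-53.000 -73.500 -184.000
-53.000 -73.500 -184.000
-73.000 -98.500 -159.000
-51.000 -120.500 -53.000
-51.000 -120.500 -53.000


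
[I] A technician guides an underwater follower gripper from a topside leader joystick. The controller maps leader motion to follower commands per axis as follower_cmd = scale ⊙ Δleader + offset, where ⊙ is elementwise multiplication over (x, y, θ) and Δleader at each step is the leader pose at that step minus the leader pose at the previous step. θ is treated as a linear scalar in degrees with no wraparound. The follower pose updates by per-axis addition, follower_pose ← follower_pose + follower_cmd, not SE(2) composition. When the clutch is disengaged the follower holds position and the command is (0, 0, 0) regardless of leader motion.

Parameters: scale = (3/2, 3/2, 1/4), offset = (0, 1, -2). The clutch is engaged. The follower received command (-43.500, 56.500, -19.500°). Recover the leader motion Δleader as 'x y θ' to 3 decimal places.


axis x: (-43.500 − 0) / (3/2) = -29.000
axis y: (56.500 − 1) / (3/2) = 37.000
axis θ: (-19.500 − -2) / (1/4) = -70.000

-29.000 37.000 -70.000


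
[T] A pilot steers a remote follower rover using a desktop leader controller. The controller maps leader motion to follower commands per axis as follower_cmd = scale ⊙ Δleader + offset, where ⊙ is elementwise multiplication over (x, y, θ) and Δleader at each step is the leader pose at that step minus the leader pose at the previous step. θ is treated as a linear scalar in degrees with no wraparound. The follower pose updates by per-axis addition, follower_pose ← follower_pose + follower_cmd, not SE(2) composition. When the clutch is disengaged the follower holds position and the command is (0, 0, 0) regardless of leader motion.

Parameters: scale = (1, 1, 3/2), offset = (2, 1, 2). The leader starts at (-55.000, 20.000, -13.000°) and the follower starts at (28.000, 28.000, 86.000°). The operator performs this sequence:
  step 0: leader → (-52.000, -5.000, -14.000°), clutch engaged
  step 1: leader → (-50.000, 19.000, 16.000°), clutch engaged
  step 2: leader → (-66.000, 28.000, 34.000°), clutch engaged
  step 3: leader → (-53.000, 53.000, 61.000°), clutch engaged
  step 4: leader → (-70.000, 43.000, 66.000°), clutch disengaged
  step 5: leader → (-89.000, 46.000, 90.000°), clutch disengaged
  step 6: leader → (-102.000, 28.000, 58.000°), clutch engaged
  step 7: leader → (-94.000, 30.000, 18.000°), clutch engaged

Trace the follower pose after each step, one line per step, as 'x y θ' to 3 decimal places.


33.000 4.000 86.500
37.000 29.000 133.500
23.000 39.000 162.500
38.000 65.000 205.000
38.000 65.000 205.000
38.000 65.000 205.000
27.000 48.000 159.000
37.000 51.000 101.000

step 0: Δleader=(3.000, -25.000, -1.000°), engaged; cmd=(5.000, -24.000, 0.500°) → follower=(33.000, 4.000, 86.500°)
step 1: Δleader=(2.000, 24.000, 30.000°), engaged; cmd=(4.000, 25.000, 47.000°) → follower=(37.000, 29.000, 133.500°)
step 2: Δleader=(-16.000, 9.000, 18.000°), engaged; cmd=(-14.000, 10.000, 29.000°) → follower=(23.000, 39.000, 162.500°)
step 3: Δleader=(13.000, 25.000, 27.000°), engaged; cmd=(15.000, 26.000, 42.500°) → follower=(38.000, 65.000, 205.000°)
step 4: Δleader=(-17.000, -10.000, 5.000°), disengaged; cmd=(0,0,0) → follower holds at (38.000, 65.000, 205.000°)
step 5: Δleader=(-19.000, 3.000, 24.000°), disengaged; cmd=(0,0,0) → follower holds at (38.000, 65.000, 205.000°)
step 6: Δleader=(-13.000, -18.000, -32.000°), engaged; cmd=(-11.000, -17.000, -46.000°) → follower=(27.000, 48.000, 159.000°)
step 7: Δleader=(8.000, 2.000, -40.000°), engaged; cmd=(10.000, 3.000, -58.000°) → follower=(37.000, 51.000, 101.000°)


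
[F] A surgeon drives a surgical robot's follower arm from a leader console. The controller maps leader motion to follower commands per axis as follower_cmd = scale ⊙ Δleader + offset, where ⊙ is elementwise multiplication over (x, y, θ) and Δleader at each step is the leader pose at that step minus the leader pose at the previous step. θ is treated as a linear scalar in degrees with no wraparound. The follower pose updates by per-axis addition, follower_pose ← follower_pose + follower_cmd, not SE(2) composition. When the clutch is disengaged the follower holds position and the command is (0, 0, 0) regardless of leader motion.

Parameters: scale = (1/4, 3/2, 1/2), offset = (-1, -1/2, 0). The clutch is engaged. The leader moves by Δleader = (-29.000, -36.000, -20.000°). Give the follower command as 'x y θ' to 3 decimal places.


-8.250 -54.500 -10.000

axis x: 1/4·-29.000 + -1 = -8.250
axis y: 3/2·-36.000 + -1/2 = -54.500
axis θ: 1/2·-20.000 + 0 = -10.000


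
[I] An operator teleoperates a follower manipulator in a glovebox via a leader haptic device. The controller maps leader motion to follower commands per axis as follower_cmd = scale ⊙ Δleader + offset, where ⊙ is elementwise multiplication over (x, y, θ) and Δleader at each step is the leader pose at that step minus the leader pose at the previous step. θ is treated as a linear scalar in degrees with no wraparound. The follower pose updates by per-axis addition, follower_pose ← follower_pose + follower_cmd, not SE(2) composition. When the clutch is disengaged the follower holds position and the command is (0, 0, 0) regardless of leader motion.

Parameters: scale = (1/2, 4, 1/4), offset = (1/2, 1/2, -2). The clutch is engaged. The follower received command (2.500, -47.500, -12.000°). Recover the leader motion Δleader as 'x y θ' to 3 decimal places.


4.000 -12.000 -40.000

axis x: (2.500 − 1/2) / (1/2) = 4.000
axis y: (-47.500 − 1/2) / (4) = -12.000
axis θ: (-12.000 − -2) / (1/4) = -40.000


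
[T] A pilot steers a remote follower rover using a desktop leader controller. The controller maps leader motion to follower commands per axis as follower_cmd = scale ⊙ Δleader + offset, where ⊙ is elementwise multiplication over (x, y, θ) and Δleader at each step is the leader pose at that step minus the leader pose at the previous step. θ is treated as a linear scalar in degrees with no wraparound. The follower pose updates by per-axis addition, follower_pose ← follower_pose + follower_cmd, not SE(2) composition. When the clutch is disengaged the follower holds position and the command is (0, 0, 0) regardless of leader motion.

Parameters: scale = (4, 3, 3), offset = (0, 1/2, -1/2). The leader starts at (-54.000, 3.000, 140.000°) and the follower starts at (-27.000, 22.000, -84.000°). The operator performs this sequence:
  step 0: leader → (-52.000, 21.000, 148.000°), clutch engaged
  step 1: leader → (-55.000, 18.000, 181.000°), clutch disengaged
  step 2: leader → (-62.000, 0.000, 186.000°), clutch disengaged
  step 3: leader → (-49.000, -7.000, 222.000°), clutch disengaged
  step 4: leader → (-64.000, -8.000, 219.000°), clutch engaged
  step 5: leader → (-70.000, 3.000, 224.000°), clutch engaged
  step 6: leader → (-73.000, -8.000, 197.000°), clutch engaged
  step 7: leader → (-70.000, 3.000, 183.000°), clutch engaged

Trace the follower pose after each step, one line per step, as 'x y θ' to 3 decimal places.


step 0: Δleader=(2.000, 18.000, 8.000°), engaged; cmd=(8.000, 54.500, 23.500°) → follower=(-19.000, 76.500, -60.500°)
step 1: Δleader=(-3.000, -3.000, 33.000°), disengaged; cmd=(0,0,0) → follower holds at (-19.000, 76.500, -60.500°)
step 2: Δleader=(-7.000, -18.000, 5.000°), disengaged; cmd=(0,0,0) → follower holds at (-19.000, 76.500, -60.500°)
step 3: Δleader=(13.000, -7.000, 36.000°), disengaged; cmd=(0,0,0) → follower holds at (-19.000, 76.500, -60.500°)
step 4: Δleader=(-15.000, -1.000, -3.000°), engaged; cmd=(-60.000, -2.500, -9.500°) → follower=(-79.000, 74.000, -70.000°)
step 5: Δleader=(-6.000, 11.000, 5.000°), engaged; cmd=(-24.000, 33.500, 14.500°) → follower=(-103.000, 107.500, -55.500°)
step 6: Δleader=(-3.000, -11.000, -27.000°), engaged; cmd=(-12.000, -32.500, -81.500°) → follower=(-115.000, 75.000, -137.000°)
step 7: Δleader=(3.000, 11.000, -14.000°), engaged; cmd=(12.000, 33.500, -42.500°) → follower=(-103.000, 108.500, -179.500°)

-19.000 76.500 -60.500
-19.000 76.500 -60.500
-19.000 76.500 -60.500
-19.000 76.500 -60.500
-79.000 74.000 -70.000
-103.000 107.500 -55.500
-115.000 75.000 -137.000
-103.000 108.500 -179.500


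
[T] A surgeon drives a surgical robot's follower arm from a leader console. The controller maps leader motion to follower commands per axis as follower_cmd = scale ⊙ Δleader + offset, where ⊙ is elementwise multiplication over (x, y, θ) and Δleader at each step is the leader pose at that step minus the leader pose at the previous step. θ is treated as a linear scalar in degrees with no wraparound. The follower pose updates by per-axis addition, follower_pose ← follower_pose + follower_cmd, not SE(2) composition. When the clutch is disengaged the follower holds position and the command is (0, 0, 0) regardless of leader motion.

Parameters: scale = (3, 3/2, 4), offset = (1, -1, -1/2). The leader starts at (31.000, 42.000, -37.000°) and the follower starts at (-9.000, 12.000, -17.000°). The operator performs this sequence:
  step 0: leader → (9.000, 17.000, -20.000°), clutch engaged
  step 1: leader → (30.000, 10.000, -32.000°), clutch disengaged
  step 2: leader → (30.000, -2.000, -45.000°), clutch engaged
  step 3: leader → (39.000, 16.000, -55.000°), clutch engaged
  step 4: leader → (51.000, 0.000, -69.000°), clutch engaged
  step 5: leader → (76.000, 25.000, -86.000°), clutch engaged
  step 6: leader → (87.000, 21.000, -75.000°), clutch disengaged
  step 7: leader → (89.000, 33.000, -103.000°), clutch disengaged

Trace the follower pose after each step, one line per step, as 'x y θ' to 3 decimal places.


-74.000 -26.500 50.500
-74.000 -26.500 50.500
-73.000 -45.500 -2.000
-45.000 -19.500 -42.500
-8.000 -44.500 -99.000
68.000 -8.000 -167.500
68.000 -8.000 -167.500
68.000 -8.000 -167.500

step 0: Δleader=(-22.000, -25.000, 17.000°), engaged; cmd=(-65.000, -38.500, 67.500°) → follower=(-74.000, -26.500, 50.500°)
step 1: Δleader=(21.000, -7.000, -12.000°), disengaged; cmd=(0,0,0) → follower holds at (-74.000, -26.500, 50.500°)
step 2: Δleader=(0.000, -12.000, -13.000°), engaged; cmd=(1.000, -19.000, -52.500°) → follower=(-73.000, -45.500, -2.000°)
step 3: Δleader=(9.000, 18.000, -10.000°), engaged; cmd=(28.000, 26.000, -40.500°) → follower=(-45.000, -19.500, -42.500°)
step 4: Δleader=(12.000, -16.000, -14.000°), engaged; cmd=(37.000, -25.000, -56.500°) → follower=(-8.000, -44.500, -99.000°)
step 5: Δleader=(25.000, 25.000, -17.000°), engaged; cmd=(76.000, 36.500, -68.500°) → follower=(68.000, -8.000, -167.500°)
step 6: Δleader=(11.000, -4.000, 11.000°), disengaged; cmd=(0,0,0) → follower holds at (68.000, -8.000, -167.500°)
step 7: Δleader=(2.000, 12.000, -28.000°), disengaged; cmd=(0,0,0) → follower holds at (68.000, -8.000, -167.500°)


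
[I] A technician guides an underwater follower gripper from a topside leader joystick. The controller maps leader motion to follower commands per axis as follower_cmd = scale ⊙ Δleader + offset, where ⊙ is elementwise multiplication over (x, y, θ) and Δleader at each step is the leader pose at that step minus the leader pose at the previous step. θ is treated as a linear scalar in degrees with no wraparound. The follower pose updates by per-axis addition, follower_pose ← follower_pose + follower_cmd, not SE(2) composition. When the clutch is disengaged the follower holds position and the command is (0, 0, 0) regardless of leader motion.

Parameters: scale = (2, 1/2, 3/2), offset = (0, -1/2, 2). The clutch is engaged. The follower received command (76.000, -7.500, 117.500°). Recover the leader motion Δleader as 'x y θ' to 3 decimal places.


axis x: (76.000 − 0) / (2) = 38.000
axis y: (-7.500 − -1/2) / (1/2) = -14.000
axis θ: (117.500 − 2) / (3/2) = 77.000

38.000 -14.000 77.000


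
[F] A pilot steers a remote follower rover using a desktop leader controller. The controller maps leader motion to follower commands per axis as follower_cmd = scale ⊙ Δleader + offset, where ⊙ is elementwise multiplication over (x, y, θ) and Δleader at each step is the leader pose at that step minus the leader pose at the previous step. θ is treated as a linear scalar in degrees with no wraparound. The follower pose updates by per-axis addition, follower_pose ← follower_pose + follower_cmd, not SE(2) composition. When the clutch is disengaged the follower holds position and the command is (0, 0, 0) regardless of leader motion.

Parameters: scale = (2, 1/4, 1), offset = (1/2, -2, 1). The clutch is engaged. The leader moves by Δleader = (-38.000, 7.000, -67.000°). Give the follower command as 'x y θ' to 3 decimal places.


axis x: 2·-38.000 + 1/2 = -75.500
axis y: 1/4·7.000 + -2 = -0.250
axis θ: 1·-67.000 + 1 = -66.000

-75.500 -0.250 -66.000


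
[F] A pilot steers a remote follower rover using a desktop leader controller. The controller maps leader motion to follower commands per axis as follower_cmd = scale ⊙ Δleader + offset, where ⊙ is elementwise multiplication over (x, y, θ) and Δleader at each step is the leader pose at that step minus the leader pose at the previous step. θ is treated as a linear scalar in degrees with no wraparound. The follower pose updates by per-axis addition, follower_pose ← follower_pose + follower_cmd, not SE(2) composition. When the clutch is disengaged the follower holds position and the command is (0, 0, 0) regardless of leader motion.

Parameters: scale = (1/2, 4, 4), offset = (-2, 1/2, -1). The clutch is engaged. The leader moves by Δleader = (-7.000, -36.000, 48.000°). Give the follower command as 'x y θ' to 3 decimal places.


axis x: 1/2·-7.000 + -2 = -5.500
axis y: 4·-36.000 + 1/2 = -143.500
axis θ: 4·48.000 + -1 = 191.000

-5.500 -143.500 191.000


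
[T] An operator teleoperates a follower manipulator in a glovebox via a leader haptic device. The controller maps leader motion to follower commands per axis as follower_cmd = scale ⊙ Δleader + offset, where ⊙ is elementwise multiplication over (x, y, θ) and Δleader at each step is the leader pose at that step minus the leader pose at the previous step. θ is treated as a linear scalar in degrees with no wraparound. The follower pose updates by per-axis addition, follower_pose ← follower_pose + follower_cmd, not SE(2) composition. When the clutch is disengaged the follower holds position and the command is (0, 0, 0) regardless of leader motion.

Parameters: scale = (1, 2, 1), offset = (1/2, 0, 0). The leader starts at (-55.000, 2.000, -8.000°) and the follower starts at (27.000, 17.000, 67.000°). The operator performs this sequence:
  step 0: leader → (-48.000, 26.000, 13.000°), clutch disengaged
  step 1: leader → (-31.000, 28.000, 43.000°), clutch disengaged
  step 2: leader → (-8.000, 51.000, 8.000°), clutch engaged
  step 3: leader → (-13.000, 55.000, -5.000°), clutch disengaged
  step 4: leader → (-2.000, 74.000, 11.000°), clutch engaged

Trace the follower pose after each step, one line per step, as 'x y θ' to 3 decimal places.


step 0: Δleader=(7.000, 24.000, 21.000°), disengaged; cmd=(0,0,0) → follower holds at (27.000, 17.000, 67.000°)
step 1: Δleader=(17.000, 2.000, 30.000°), disengaged; cmd=(0,0,0) → follower holds at (27.000, 17.000, 67.000°)
step 2: Δleader=(23.000, 23.000, -35.000°), engaged; cmd=(23.500, 46.000, -35.000°) → follower=(50.500, 63.000, 32.000°)
step 3: Δleader=(-5.000, 4.000, -13.000°), disengaged; cmd=(0,0,0) → follower holds at (50.500, 63.000, 32.000°)
step 4: Δleader=(11.000, 19.000, 16.000°), engaged; cmd=(11.500, 38.000, 16.000°) → follower=(62.000, 101.000, 48.000°)

27.000 17.000 67.000
27.000 17.000 67.000
50.500 63.000 32.000
50.500 63.000 32.000
62.000 101.000 48.000


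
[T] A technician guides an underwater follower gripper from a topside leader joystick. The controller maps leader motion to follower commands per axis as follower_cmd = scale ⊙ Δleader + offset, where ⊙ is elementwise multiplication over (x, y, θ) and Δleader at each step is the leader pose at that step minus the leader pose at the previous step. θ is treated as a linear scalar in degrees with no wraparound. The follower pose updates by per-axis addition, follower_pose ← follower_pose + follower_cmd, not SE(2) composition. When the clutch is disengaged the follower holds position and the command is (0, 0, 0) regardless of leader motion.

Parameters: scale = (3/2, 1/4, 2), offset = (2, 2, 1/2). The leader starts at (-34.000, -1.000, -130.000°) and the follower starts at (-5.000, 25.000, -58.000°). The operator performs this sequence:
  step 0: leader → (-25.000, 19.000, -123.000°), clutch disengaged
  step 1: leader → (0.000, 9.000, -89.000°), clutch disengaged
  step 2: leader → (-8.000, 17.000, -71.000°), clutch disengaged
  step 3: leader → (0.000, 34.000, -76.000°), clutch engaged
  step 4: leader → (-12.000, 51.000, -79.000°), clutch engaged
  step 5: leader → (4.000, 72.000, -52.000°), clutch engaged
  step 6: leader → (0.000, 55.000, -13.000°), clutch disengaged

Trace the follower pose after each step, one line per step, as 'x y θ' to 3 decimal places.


step 0: Δleader=(9.000, 20.000, 7.000°), disengaged; cmd=(0,0,0) → follower holds at (-5.000, 25.000, -58.000°)
step 1: Δleader=(25.000, -10.000, 34.000°), disengaged; cmd=(0,0,0) → follower holds at (-5.000, 25.000, -58.000°)
step 2: Δleader=(-8.000, 8.000, 18.000°), disengaged; cmd=(0,0,0) → follower holds at (-5.000, 25.000, -58.000°)
step 3: Δleader=(8.000, 17.000, -5.000°), engaged; cmd=(14.000, 6.250, -9.500°) → follower=(9.000, 31.250, -67.500°)
step 4: Δleader=(-12.000, 17.000, -3.000°), engaged; cmd=(-16.000, 6.250, -5.500°) → follower=(-7.000, 37.500, -73.000°)
step 5: Δleader=(16.000, 21.000, 27.000°), engaged; cmd=(26.000, 7.250, 54.500°) → follower=(19.000, 44.750, -18.500°)
step 6: Δleader=(-4.000, -17.000, 39.000°), disengaged; cmd=(0,0,0) → follower holds at (19.000, 44.750, -18.500°)

-5.000 25.000 -58.000
-5.000 25.000 -58.000
-5.000 25.000 -58.000
9.000 31.250 -67.500
-7.000 37.500 -73.000
19.000 44.750 -18.500
19.000 44.750 -18.500


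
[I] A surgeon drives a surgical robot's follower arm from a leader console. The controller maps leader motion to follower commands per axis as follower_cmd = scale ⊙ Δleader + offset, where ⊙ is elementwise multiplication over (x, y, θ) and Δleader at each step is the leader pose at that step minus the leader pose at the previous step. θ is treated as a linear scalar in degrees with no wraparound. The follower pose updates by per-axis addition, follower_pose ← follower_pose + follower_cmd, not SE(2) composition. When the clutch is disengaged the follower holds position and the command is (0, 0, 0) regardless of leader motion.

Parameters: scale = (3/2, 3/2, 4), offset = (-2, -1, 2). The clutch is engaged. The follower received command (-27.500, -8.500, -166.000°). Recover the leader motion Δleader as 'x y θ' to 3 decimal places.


-17.000 -5.000 -42.000

axis x: (-27.500 − -2) / (3/2) = -17.000
axis y: (-8.500 − -1) / (3/2) = -5.000
axis θ: (-166.000 − 2) / (4) = -42.000
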